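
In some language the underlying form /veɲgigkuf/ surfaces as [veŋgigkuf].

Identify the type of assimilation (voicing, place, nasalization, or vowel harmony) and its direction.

place assimilation, regressive

/ɲ/→[ŋ].
Each target copies a feature from the following segment, so the direction is regressive.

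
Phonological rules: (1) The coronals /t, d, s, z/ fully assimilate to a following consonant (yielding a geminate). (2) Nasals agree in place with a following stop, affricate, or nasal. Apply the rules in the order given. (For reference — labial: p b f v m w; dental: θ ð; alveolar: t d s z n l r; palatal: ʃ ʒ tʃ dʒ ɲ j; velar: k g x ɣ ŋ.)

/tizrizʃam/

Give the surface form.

[tirriʃʃam]

Rule 1: /z/ before /r/ → [r] (total assimilation)
Rule 1: /z/ before /ʃ/ → [ʃ] (total assimilation)
After rule 1: tirriʃʃam
Rule 2: no segment meets the rule's conditions; no change.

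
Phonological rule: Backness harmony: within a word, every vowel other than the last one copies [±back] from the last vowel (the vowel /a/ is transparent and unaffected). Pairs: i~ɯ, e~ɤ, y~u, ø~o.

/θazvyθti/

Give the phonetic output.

[θazvyθti]

no segment meets the rule's conditions; no change.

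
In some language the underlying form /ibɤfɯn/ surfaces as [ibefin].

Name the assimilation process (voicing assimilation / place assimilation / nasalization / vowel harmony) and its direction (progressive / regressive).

/ɤ/→[e] /ɯ/→[i].
Vowels agree with the first vowel, so the harmony is progressive.

vowel harmony, progressive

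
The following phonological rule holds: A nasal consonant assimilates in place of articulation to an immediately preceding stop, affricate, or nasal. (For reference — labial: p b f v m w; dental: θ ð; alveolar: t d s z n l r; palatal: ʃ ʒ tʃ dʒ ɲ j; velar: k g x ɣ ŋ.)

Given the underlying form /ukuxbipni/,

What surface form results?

/n/ after /p/ (labial) → [m]

[ukuxbipmi]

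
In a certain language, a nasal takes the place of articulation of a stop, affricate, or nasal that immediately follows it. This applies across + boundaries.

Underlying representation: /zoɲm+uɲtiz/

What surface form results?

/ɲ/ before /m/ (labial) → [m]
/ɲ/ before /t/ (alveolar) → [n]

[zomm+untiz]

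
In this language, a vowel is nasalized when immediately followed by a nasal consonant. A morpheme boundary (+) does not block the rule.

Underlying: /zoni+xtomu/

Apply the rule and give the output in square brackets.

[zõni+xtõmu]

/o/ before nasal /n/ → [õ]
/o/ before nasal /m/ → [õ]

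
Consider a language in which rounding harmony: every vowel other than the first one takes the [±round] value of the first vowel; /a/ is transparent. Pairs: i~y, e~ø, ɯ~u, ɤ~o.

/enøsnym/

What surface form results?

/ø/ harmonizes with /e/ ([-round]) → [e]
/y/ harmonizes with /e/ ([-round]) → [i]

[enesnim]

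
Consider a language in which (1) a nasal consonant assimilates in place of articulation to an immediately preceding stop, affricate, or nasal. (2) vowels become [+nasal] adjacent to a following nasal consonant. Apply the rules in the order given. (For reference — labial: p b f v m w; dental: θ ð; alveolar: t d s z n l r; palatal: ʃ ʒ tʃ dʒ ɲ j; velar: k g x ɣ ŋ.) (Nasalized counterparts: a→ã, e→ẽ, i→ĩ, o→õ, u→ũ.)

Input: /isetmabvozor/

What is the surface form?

[isetnabvozor]

Rule 1: /m/ after /t/ (alveolar) → [n]
After rule 1: isetnabvozor
Rule 2: no segment meets the rule's conditions; no change.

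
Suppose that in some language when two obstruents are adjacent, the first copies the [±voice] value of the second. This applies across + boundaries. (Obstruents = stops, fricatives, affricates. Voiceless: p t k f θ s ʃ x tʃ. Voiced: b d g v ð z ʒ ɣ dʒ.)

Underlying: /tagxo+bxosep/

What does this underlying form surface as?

/g/ before /x/ (voiceless) → [k]
/b/ before /x/ (voiceless) → [p]

[takxo+pxosep]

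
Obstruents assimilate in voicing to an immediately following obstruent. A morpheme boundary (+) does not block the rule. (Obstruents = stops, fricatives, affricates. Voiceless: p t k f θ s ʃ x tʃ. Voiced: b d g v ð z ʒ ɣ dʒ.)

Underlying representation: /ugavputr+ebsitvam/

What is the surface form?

/v/ before /p/ (voiceless) → [f]
/b/ before /s/ (voiceless) → [p]
/t/ before /v/ (voiced) → [d]

[ugafputr+epsidvam]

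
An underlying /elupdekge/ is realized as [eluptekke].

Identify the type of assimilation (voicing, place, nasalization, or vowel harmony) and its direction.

/d/→[t] /g/→[k].
Each target copies a feature from the preceding segment, so the direction is progressive.

voicing assimilation, progressive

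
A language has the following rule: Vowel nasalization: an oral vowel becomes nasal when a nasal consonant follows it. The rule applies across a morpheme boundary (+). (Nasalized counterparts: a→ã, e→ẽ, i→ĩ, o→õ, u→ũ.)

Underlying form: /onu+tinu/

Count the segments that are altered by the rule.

/o/ before nasal /n/ → [õ]
/i/ before nasal /n/ → [ĩ]
2 segments change.

2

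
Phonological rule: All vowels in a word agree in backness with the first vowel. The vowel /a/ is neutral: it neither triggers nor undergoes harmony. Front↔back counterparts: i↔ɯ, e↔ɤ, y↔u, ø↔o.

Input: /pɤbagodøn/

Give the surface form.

[pɤbagodon]

/ø/ harmonizes with /ɤ/ ([+back]) → [o]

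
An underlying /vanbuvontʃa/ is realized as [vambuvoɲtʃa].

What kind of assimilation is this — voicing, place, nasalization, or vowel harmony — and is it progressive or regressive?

/n/→[m] /n/→[ɲ].
Each target copies a feature from the following segment, so the direction is regressive.

place assimilation, regressive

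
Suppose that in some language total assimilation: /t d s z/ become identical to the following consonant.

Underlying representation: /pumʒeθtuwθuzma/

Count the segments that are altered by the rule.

1

/z/ before /m/ → [m] (total assimilation)
1 segment changes.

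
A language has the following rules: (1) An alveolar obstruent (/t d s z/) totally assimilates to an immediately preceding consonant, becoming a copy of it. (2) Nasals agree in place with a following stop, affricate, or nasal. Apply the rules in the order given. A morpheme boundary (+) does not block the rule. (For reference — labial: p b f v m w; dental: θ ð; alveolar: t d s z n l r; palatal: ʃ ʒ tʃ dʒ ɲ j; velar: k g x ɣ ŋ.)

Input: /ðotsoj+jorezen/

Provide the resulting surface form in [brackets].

Rule 1: /s/ after /t/ → [t] (total assimilation)
After rule 1: ðottoj+jorezen
Rule 2: no segment meets the rule's conditions; no change.

[ðottoj+jorezen]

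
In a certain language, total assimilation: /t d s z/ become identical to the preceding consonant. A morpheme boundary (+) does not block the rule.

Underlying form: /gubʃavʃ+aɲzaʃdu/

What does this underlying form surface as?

/z/ after /ɲ/ → [ɲ] (total assimilation)
/d/ after /ʃ/ → [ʃ] (total assimilation)

[gubʃavʃ+aɲɲaʃʃu]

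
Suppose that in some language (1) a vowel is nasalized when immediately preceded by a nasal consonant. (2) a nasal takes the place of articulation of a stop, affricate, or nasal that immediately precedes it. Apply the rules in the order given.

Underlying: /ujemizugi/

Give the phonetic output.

[ujemĩzugi]

Rule 1: /i/ after nasal /m/ → [ĩ]
After rule 1: ujemĩzugi
Rule 2: no segment meets the rule's conditions; no change.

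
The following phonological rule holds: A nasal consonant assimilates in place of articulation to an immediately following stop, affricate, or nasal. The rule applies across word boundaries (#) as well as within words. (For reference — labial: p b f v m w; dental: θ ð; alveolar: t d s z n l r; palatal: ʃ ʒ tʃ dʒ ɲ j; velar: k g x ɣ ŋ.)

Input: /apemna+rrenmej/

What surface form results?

[apenna+rremmej]

/m/ before /n/ (alveolar) → [n]
/n/ before /m/ (labial) → [m]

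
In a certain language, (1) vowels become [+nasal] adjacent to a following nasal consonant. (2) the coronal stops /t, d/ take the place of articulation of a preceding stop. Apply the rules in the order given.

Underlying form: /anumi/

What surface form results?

Rule 1: /a/ before nasal /n/ → [ã]
Rule 1: /u/ before nasal /m/ → [ũ]
After rule 1: ãnũmi
Rule 2: no segment meets the rule's conditions; no change.

[ãnũmi]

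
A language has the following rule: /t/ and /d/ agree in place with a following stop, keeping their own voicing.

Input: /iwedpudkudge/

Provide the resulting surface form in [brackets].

[iwebpugkugge]

/d/ before /p/ (labial) → [b]
/d/ before /k/ (velar) → [g]
/d/ before /g/ (velar) → [g]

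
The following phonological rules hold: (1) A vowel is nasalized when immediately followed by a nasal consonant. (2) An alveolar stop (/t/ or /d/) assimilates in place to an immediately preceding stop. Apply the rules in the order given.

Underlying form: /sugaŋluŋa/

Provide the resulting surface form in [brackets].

Rule 1: /a/ before nasal /ŋ/ → [ã]
Rule 1: /u/ before nasal /ŋ/ → [ũ]
After rule 1: sugãŋlũŋa
Rule 2: no segment meets the rule's conditions; no change.

[sugãŋlũŋa]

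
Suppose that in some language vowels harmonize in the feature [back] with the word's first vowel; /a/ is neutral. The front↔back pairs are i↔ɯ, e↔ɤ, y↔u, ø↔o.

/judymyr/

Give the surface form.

[judumur]

/y/ harmonizes with /u/ ([+back]) → [u]
/y/ harmonizes with /u/ ([+back]) → [u]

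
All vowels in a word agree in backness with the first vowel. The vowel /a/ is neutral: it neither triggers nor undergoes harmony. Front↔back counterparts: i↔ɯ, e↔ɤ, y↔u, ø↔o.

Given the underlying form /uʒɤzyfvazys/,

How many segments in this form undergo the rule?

2

/y/ harmonizes with /u/ ([+back]) → [u]
/y/ harmonizes with /u/ ([+back]) → [u]
2 segments change.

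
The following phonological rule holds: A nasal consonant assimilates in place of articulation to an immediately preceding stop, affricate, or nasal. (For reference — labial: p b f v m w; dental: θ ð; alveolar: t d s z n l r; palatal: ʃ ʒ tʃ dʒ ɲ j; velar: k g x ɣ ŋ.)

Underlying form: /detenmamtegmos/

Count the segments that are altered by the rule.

2

/m/ after /n/ (alveolar) → [n]
/m/ after /g/ (velar) → [ŋ]
2 segments change.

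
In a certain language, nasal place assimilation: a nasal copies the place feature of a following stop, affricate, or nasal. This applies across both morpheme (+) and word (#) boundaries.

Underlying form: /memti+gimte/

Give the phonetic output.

/m/ before /t/ (alveolar) → [n]
/m/ before /t/ (alveolar) → [n]

[menti+ginte]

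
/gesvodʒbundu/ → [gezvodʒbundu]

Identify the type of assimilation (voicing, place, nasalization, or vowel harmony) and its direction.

voicing assimilation, regressive

/s/→[z].
Each target copies a feature from the following segment, so the direction is regressive.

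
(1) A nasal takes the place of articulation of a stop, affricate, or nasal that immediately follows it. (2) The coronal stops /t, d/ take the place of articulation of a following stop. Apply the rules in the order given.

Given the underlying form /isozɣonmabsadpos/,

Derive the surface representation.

[isozɣommabsabpos]

Rule 1: /n/ before /m/ (labial) → [m]
After rule 1: isozɣommabsadpos
Rule 2: /d/ before /p/ (labial) → [b]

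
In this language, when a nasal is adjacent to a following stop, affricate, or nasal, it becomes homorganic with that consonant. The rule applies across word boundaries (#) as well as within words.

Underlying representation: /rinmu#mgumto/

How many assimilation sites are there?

3

/n/ before /m/ (labial) → [m]
/m/ before /g/ (velar) → [ŋ]
/m/ before /t/ (alveolar) → [n]
3 segments change.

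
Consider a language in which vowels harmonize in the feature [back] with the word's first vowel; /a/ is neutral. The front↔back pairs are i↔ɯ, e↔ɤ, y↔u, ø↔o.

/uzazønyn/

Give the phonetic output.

/ø/ harmonizes with /u/ ([+back]) → [o]
/y/ harmonizes with /u/ ([+back]) → [u]

[uzazonun]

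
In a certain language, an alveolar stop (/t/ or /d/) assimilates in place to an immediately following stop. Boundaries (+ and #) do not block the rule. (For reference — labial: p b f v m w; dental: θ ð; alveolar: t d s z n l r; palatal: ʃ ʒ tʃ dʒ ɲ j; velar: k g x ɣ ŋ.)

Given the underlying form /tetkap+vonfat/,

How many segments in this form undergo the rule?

/t/ before /k/ (velar) → [k]
1 segment changes.

1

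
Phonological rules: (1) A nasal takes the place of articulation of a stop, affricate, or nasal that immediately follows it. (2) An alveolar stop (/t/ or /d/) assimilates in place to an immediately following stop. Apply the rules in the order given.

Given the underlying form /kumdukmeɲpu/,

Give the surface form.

Rule 1: /m/ before /d/ (alveolar) → [n]
Rule 1: /ɲ/ before /p/ (labial) → [m]
After rule 1: kundukmempu
Rule 2: no segment meets the rule's conditions; no change.

[kundukmempu]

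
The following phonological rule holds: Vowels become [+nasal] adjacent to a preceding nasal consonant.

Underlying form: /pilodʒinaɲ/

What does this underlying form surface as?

[pilodʒinãɲ]

/a/ after nasal /n/ → [ã]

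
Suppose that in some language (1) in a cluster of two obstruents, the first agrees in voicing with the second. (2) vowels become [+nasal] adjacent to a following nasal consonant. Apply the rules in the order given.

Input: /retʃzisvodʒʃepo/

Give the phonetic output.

Rule 1: /tʃ/ before /z/ (voiced) → [dʒ]
Rule 1: /s/ before /v/ (voiced) → [z]
Rule 1: /dʒ/ before /ʃ/ (voiceless) → [tʃ]
After rule 1: redʒzizvotʃʃepo
Rule 2: no segment meets the rule's conditions; no change.

[redʒzizvotʃʃepo]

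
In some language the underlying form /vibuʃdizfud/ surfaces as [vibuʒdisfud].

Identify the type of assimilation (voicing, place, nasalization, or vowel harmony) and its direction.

/ʃ/→[ʒ] /z/→[s].
Each target copies a feature from the following segment, so the direction is regressive.

voicing assimilation, regressive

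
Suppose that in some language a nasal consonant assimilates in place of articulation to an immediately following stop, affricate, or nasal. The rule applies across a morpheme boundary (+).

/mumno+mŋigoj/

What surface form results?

[munno+ŋŋigoj]

/m/ before /n/ (alveolar) → [n]
/m/ before /ŋ/ (velar) → [ŋ]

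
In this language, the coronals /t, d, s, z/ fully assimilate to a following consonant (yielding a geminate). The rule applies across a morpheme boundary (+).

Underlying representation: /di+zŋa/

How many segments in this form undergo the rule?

/z/ before /ŋ/ → [ŋ] (total assimilation)
1 segment changes.

1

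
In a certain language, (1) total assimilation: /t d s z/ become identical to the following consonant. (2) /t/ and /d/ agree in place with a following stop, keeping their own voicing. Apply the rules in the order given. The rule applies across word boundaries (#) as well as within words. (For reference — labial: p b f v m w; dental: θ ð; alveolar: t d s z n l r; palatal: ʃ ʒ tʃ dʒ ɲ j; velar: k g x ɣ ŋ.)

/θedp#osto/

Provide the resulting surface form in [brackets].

[θepp#otto]

Rule 1: /d/ before /p/ → [p] (total assimilation)
Rule 1: /s/ before /t/ → [t] (total assimilation)
After rule 1: θepp#otto
Rule 2: no segment meets the rule's conditions; no change.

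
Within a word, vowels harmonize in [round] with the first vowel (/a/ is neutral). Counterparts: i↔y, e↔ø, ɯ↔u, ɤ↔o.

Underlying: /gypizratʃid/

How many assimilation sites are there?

2

/i/ harmonizes with /y/ ([+round]) → [y]
/i/ harmonizes with /y/ ([+round]) → [y]
2 segments change.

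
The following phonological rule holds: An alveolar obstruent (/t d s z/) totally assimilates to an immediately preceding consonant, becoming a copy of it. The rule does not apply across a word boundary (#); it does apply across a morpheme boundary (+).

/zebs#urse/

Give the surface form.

/s/ after /b/ → [b] (total assimilation)
/s/ after /r/ → [r] (total assimilation)

[zebb#urre]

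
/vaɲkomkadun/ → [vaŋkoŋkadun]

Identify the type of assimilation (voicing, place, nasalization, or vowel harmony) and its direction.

place assimilation, regressive

/ɲ/→[ŋ] /m/→[ŋ].
Each target copies a feature from the following segment, so the direction is regressive.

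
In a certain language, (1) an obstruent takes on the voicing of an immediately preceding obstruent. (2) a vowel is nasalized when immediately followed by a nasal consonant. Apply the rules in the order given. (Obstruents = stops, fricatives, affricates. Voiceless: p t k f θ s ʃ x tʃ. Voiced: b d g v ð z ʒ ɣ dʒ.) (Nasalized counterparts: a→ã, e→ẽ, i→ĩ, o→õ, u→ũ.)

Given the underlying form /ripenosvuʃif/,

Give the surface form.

Rule 1: /v/ after /s/ (voiceless) → [f]
After rule 1: ripenosfuʃif
Rule 2: /e/ before nasal /n/ → [ẽ]

[ripẽnosfuʃif]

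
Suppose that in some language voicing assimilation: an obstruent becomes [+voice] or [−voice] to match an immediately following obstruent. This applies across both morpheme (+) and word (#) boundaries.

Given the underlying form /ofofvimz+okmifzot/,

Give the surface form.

/f/ before /v/ (voiced) → [v]
/f/ before /z/ (voiced) → [v]

[ofovvimz+okmivzot]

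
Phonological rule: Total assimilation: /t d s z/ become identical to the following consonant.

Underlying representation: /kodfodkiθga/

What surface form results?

/d/ before /f/ → [f] (total assimilation)
/d/ before /k/ → [k] (total assimilation)

[koffokkiθga]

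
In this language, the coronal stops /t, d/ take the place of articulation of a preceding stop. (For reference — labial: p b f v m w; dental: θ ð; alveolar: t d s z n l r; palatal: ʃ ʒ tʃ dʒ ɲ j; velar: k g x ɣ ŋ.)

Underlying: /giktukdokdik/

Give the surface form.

[gikkukgokgik]

/t/ after /k/ (velar) → [k]
/d/ after /k/ (velar) → [g]
/d/ after /k/ (velar) → [g]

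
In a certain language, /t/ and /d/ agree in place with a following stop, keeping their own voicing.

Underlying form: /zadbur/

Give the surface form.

[zabbur]

/d/ before /b/ (labial) → [b]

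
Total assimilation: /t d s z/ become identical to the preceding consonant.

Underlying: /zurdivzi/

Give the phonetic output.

[zurrivvi]

/d/ after /r/ → [r] (total assimilation)
/z/ after /v/ → [v] (total assimilation)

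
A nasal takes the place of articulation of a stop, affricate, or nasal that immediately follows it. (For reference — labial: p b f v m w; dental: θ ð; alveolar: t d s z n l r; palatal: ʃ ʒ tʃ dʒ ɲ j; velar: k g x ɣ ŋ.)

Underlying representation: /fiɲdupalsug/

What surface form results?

/ɲ/ before /d/ (alveolar) → [n]

[findupalsug]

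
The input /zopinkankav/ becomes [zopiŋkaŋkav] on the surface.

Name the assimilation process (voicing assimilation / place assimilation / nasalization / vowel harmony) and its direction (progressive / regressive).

/n/→[ŋ] /n/→[ŋ].
Each target copies a feature from the following segment, so the direction is regressive.

place assimilation, regressive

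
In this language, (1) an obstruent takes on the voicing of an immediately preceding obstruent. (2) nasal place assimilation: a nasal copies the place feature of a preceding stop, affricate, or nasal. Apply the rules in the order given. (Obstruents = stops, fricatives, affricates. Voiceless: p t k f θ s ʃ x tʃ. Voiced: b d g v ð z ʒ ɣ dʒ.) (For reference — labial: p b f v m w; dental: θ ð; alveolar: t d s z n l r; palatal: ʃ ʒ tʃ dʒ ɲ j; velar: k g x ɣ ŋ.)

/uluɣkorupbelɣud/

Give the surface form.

[uluɣgoruppelɣud]

Rule 1: /k/ after /ɣ/ (voiced) → [g]
Rule 1: /b/ after /p/ (voiceless) → [p]
After rule 1: uluɣgoruppelɣud
Rule 2: no segment meets the rule's conditions; no change.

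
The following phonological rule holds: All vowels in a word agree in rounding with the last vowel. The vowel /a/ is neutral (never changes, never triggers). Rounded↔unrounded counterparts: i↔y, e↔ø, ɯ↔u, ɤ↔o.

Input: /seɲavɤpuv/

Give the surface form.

/e/ harmonizes with /u/ ([+round]) → [ø]
/ɤ/ harmonizes with /u/ ([+round]) → [o]

[søɲavopuv]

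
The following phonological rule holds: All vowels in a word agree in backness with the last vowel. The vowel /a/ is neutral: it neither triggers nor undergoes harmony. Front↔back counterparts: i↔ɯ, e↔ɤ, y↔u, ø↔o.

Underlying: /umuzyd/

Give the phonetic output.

/u/ harmonizes with /y/ ([-back]) → [y]
/u/ harmonizes with /y/ ([-back]) → [y]

[ymyzyd]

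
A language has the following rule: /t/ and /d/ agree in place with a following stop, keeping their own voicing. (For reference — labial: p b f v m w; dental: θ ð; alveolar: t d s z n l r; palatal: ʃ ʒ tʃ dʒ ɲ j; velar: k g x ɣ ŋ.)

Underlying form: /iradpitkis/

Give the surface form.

[irabpikkis]

/d/ before /p/ (labial) → [b]
/t/ before /k/ (velar) → [k]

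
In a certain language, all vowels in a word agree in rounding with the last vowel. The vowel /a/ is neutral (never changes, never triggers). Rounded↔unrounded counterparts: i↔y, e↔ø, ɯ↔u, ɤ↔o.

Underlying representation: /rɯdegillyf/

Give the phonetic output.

[rudøgyllyf]

/ɯ/ harmonizes with /y/ ([+round]) → [u]
/e/ harmonizes with /y/ ([+round]) → [ø]
/i/ harmonizes with /y/ ([+round]) → [y]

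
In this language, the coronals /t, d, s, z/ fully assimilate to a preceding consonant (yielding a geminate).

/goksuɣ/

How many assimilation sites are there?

1

/s/ after /k/ → [k] (total assimilation)
1 segment changes.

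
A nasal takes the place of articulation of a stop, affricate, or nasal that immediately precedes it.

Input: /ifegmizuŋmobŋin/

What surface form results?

/m/ after /g/ (velar) → [ŋ]
/m/ after /ŋ/ (velar) → [ŋ]
/ŋ/ after /b/ (labial) → [m]

[ifegŋizuŋŋobmin]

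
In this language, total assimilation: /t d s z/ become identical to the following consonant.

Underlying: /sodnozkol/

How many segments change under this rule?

2

/d/ before /n/ → [n] (total assimilation)
/z/ before /k/ → [k] (total assimilation)
2 segments change.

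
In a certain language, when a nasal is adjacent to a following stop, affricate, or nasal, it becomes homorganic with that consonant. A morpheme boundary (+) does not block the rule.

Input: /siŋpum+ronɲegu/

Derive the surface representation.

/ŋ/ before /p/ (labial) → [m]
/n/ before /ɲ/ (palatal) → [ɲ]

[simpum+roɲɲegu]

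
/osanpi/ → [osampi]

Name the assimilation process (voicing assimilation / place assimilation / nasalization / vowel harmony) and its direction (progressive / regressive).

/n/→[m].
Each target copies a feature from the following segment, so the direction is regressive.

place assimilation, regressive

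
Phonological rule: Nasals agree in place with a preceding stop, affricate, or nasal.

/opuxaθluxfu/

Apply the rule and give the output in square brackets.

no segment meets the rule's conditions; no change.

[opuxaθluxfu]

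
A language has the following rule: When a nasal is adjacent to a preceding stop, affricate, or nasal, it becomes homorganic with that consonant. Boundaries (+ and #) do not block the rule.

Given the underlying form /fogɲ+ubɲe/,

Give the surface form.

/ɲ/ after /g/ (velar) → [ŋ]
/ɲ/ after /b/ (labial) → [m]

[fogŋ+ubme]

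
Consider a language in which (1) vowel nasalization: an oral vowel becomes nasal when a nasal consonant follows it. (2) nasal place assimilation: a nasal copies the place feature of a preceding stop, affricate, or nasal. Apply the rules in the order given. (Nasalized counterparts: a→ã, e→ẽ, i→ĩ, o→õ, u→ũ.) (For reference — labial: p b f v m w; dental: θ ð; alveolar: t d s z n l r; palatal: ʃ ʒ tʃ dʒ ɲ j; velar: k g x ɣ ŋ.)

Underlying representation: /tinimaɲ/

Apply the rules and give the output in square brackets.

Rule 1: /i/ before nasal /n/ → [ĩ]
Rule 1: /i/ before nasal /m/ → [ĩ]
Rule 1: /a/ before nasal /ɲ/ → [ã]
After rule 1: tĩnĩmãɲ
Rule 2: no segment meets the rule's conditions; no change.

[tĩnĩmãɲ]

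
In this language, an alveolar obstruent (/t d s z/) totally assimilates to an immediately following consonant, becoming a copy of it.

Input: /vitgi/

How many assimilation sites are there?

1

/t/ before /g/ → [g] (total assimilation)
1 segment changes.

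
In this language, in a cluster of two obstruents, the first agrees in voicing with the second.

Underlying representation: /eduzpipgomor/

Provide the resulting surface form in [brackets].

/z/ before /p/ (voiceless) → [s]
/p/ before /g/ (voiced) → [b]

[eduspibgomor]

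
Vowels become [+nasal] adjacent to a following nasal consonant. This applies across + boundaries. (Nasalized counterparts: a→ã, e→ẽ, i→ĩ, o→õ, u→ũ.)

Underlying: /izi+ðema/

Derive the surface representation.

[izi+ðẽma]

/e/ before nasal /m/ → [ẽ]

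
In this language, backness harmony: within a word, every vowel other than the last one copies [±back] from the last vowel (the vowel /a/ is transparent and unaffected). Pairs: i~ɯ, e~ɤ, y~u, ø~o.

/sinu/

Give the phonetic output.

/i/ harmonizes with /u/ ([+back]) → [ɯ]

[sɯnu]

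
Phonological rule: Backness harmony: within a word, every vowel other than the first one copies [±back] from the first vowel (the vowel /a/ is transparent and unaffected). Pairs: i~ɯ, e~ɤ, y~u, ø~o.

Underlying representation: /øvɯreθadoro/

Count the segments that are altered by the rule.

3

/ɯ/ harmonizes with /ø/ ([-back]) → [i]
/o/ harmonizes with /ø/ ([-back]) → [ø]
/o/ harmonizes with /ø/ ([-back]) → [ø]
3 segments change.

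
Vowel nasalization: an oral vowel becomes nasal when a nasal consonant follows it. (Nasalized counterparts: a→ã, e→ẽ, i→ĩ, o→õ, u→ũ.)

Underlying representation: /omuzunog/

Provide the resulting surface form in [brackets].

/o/ before nasal /m/ → [õ]
/u/ before nasal /n/ → [ũ]

[õmuzũnog]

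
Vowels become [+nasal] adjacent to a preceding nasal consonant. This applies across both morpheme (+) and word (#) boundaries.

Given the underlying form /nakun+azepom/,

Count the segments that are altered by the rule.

2

/a/ after nasal /n/ → [ã]
/a/ after nasal /n/ → [ã]
2 segments change.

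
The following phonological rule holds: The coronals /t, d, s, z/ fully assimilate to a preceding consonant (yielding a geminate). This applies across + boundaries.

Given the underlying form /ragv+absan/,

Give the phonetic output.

[ragv+abban]

/s/ after /b/ → [b] (total assimilation)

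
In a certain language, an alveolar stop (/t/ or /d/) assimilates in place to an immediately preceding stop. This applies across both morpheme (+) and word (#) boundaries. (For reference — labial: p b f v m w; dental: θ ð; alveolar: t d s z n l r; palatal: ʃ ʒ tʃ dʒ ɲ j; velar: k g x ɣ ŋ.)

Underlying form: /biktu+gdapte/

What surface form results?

[bikku+ggappe]

/t/ after /k/ (velar) → [k]
/d/ after /g/ (velar) → [g]
/t/ after /p/ (labial) → [p]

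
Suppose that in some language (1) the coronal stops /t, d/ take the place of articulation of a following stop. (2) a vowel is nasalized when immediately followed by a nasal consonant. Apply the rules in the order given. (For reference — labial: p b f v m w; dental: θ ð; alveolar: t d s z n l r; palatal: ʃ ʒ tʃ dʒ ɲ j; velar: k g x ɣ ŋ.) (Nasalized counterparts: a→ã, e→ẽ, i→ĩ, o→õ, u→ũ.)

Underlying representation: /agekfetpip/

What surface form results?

Rule 1: /t/ before /p/ (labial) → [p]
After rule 1: agekfeppip
Rule 2: no segment meets the rule's conditions; no change.

[agekfeppip]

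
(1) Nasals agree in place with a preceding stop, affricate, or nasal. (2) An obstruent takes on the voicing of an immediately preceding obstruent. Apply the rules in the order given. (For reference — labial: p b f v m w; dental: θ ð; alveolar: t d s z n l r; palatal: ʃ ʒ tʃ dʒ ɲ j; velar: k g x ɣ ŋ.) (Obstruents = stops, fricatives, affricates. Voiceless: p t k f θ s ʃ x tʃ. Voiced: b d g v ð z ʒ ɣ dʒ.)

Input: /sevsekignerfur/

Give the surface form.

Rule 1: /n/ after /g/ (velar) → [ŋ]
After rule 1: sevsekigŋerfur
Rule 2: /s/ after /v/ (voiced) → [z]

[sevzekigŋerfur]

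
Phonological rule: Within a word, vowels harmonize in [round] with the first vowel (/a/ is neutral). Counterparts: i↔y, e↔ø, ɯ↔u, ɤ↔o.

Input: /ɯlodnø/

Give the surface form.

[ɯlɤdne]

/o/ harmonizes with /ɯ/ ([-round]) → [ɤ]
/ø/ harmonizes with /ɯ/ ([-round]) → [e]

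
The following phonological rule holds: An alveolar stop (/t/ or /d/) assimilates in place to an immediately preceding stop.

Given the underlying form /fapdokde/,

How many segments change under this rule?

/d/ after /p/ (labial) → [b]
/d/ after /k/ (velar) → [g]
2 segments change.

2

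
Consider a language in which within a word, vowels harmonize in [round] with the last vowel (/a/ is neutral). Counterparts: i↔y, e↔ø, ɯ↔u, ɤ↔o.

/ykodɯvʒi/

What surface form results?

[ikɤdɯvʒi]

/y/ harmonizes with /i/ ([-round]) → [i]
/o/ harmonizes with /i/ ([-round]) → [ɤ]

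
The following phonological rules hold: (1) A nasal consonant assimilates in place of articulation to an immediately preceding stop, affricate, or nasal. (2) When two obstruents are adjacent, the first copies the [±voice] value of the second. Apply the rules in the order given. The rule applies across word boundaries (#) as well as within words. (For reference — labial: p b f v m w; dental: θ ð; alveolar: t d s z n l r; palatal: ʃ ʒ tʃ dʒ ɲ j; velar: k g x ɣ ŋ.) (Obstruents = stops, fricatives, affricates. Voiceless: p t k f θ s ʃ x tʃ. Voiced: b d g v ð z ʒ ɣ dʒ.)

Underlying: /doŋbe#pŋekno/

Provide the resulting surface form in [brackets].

[doŋbe#pmekŋo]

Rule 1: /ŋ/ after /p/ (labial) → [m]
Rule 1: /n/ after /k/ (velar) → [ŋ]
After rule 1: doŋbe#pmekŋo
Rule 2: no segment meets the rule's conditions; no change.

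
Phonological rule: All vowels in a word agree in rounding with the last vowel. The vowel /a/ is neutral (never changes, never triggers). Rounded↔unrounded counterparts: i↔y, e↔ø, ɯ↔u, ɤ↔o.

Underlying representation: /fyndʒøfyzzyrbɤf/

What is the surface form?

/y/ harmonizes with /ɤ/ ([-round]) → [i]
/ø/ harmonizes with /ɤ/ ([-round]) → [e]
/y/ harmonizes with /ɤ/ ([-round]) → [i]
/y/ harmonizes with /ɤ/ ([-round]) → [i]

[findʒefizzirbɤf]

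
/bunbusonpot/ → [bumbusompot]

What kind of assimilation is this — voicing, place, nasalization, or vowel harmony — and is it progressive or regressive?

place assimilation, regressive

/n/→[m] /n/→[m].
Each target copies a feature from the following segment, so the direction is regressive.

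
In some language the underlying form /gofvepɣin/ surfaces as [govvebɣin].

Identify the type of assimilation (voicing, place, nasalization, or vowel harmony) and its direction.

/f/→[v] /p/→[b].
Each target copies a feature from the following segment, so the direction is regressive.

voicing assimilation, regressive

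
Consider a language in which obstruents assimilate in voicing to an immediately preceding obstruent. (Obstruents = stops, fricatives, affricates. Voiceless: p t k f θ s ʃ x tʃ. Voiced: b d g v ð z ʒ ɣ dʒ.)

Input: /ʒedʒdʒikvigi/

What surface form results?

/v/ after /k/ (voiceless) → [f]

[ʒedʒdʒikfigi]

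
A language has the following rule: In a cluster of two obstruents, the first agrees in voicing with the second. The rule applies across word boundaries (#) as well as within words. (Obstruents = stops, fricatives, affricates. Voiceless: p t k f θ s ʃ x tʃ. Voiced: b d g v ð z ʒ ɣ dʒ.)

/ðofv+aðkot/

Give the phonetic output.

/f/ before /v/ (voiced) → [v]
/ð/ before /k/ (voiceless) → [θ]

[ðovv+aθkot]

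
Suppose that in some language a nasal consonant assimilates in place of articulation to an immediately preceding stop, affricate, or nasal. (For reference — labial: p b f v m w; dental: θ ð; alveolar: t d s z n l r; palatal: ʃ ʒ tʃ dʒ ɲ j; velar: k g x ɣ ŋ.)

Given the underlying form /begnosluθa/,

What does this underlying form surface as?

[begŋosluθa]

/n/ after /g/ (velar) → [ŋ]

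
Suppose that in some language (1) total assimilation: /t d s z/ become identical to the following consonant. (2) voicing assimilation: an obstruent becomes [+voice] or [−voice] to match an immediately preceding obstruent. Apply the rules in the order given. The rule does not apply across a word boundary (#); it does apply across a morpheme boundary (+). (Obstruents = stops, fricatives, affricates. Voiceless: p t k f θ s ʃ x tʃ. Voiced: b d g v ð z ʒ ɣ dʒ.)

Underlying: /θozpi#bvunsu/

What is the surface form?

[θoppi#bvunsu]

Rule 1: /z/ before /p/ → [p] (total assimilation)
After rule 1: θoppi#bvunsu
Rule 2: no segment meets the rule's conditions; no change.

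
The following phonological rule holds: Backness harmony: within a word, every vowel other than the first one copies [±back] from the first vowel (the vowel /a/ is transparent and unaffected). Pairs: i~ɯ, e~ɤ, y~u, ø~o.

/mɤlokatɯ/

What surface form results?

[mɤlokatɯ]

no segment meets the rule's conditions; no change.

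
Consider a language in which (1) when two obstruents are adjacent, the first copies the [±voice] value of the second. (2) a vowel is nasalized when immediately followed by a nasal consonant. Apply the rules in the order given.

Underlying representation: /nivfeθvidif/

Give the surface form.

[niffeðvidif]

Rule 1: /v/ before /f/ (voiceless) → [f]
Rule 1: /θ/ before /v/ (voiced) → [ð]
After rule 1: niffeðvidif
Rule 2: no segment meets the rule's conditions; no change.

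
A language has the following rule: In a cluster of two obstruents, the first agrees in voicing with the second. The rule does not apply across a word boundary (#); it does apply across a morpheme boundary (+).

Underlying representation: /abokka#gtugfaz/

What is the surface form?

/g/ before /t/ (voiceless) → [k]
/g/ before /f/ (voiceless) → [k]

[abokka#ktukfaz]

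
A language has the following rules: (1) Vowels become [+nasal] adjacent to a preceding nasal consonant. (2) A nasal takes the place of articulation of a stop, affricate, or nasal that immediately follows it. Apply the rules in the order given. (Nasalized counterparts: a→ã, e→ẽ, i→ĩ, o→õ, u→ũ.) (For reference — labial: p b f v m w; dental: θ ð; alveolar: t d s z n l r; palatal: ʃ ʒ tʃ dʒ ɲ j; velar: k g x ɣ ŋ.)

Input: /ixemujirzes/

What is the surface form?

Rule 1: /u/ after nasal /m/ → [ũ]
After rule 1: ixemũjirzes
Rule 2: no segment meets the rule's conditions; no change.

[ixemũjirzes]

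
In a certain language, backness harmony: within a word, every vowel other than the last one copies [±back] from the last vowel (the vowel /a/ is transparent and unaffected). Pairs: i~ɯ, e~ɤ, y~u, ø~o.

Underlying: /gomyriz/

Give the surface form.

/o/ harmonizes with /i/ ([-back]) → [ø]

[gømyriz]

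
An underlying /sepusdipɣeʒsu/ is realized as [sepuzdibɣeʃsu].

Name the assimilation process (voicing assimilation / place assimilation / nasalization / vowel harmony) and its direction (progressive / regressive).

voicing assimilation, regressive

/s/→[z] /p/→[b] /ʒ/→[ʃ].
Each target copies a feature from the following segment, so the direction is regressive.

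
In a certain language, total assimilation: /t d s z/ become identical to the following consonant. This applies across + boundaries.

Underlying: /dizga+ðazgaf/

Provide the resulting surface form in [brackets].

[digga+ðaggaf]

/z/ before /g/ → [g] (total assimilation)
/z/ before /g/ → [g] (total assimilation)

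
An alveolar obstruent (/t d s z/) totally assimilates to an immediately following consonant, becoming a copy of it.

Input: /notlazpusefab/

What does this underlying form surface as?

[nollappusefab]

/t/ before /l/ → [l] (total assimilation)
/z/ before /p/ → [p] (total assimilation)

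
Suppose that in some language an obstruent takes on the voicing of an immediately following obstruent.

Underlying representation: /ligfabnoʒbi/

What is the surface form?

/g/ before /f/ (voiceless) → [k]

[likfabnoʒbi]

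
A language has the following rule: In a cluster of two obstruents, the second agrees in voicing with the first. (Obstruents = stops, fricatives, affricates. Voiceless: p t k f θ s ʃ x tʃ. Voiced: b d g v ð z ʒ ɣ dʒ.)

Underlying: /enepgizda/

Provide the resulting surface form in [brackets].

[enepkizda]

/g/ after /p/ (voiceless) → [k]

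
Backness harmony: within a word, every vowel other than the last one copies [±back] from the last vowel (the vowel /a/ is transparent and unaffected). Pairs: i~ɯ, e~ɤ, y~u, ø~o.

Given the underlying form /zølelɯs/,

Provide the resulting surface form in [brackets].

[zolɤlɯs]

/ø/ harmonizes with /ɯ/ ([+back]) → [o]
/e/ harmonizes with /ɯ/ ([+back]) → [ɤ]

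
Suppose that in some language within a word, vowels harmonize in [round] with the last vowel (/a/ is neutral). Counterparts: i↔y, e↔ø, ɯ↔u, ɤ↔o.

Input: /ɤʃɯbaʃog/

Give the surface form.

/ɤ/ harmonizes with /o/ ([+round]) → [o]
/ɯ/ harmonizes with /o/ ([+round]) → [u]

[oʃubaʃog]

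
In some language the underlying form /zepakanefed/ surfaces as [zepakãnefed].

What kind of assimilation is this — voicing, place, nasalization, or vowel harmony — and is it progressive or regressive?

/a/→[ã].
Each target copies a feature from the following segment, so the direction is regressive.

nasalization, regressive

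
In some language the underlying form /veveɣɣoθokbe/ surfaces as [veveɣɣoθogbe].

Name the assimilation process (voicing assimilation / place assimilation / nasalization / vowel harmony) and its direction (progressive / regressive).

/k/→[g].
Each target copies a feature from the following segment, so the direction is regressive.

voicing assimilation, regressive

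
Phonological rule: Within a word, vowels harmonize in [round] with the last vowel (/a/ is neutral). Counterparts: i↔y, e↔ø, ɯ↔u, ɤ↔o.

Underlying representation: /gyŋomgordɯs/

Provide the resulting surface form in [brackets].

/y/ harmonizes with /ɯ/ ([-round]) → [i]
/o/ harmonizes with /ɯ/ ([-round]) → [ɤ]
/o/ harmonizes with /ɯ/ ([-round]) → [ɤ]

[giŋɤmgɤrdɯs]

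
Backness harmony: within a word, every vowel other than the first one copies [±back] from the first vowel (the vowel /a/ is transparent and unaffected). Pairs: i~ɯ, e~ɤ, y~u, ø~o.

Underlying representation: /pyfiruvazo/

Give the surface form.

[pyfiryvazø]

/u/ harmonizes with /y/ ([-back]) → [y]
/o/ harmonizes with /y/ ([-back]) → [ø]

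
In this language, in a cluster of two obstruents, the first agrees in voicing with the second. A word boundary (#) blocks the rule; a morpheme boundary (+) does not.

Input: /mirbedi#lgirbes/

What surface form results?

[mirbedi#lgirbes]

no segment meets the rule's conditions; no change.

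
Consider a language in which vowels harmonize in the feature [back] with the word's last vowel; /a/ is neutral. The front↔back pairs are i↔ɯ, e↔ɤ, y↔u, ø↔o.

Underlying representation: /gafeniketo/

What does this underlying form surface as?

[gafɤnɯkɤto]

/e/ harmonizes with /o/ ([+back]) → [ɤ]
/i/ harmonizes with /o/ ([+back]) → [ɯ]
/e/ harmonizes with /o/ ([+back]) → [ɤ]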